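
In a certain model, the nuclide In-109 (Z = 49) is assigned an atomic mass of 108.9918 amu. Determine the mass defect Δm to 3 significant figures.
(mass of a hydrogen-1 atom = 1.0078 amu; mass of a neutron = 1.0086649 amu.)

0.910 amu

With 49 protons and 60 neutrons (A = 109):
Mass of separated nucleons = 49(1.0078) + 60(1.0086649) = 49.3822 + 60.5198940 = 109.9020940 amu
Mass defect Δm = 109.9020940 − 108.9918 = 0.9102940 amu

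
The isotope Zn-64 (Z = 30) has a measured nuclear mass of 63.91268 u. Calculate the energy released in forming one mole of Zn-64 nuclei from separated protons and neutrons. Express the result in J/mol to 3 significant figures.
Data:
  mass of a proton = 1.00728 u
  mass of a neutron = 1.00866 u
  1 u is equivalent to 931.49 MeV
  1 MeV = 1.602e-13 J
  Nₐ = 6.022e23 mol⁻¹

5.39e+13 J/mol

The nucleus contains 30 protons and 64 − 30 = 34 neutrons.
Total constituent mass: 30 × 1.00728 + 34 × 1.00866 = 64.51284 u
The mass defect is 64.51284 − 63.91268 = 0.60016 u.
E_B = 0.60016 × 931.49 = 559.043 MeV
Per nucleus in joules: 559.043 MeV × 1.602e-13 J/MeV = 8.9559e-11 J
Per mole: 8.9559e-11 J × 6.022e23 mol⁻¹ = 5.3932e+13 J/mol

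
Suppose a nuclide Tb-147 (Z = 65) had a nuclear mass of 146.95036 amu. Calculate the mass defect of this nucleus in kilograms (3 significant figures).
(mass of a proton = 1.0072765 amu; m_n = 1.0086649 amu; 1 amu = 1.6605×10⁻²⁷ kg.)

2.05e-27 kg

With 65 protons and 82 neutrons (A = 147):
Mass of separated nucleons = 65(1.0072765) + 82(1.0086649) = 65.4729725 + 82.7105218 = 148.1834943 amu
The mass defect is 148.1834943 − 146.95036 = 1.2331343 amu.
In SI units: 1.2331343 amu × 1.6605×10⁻²⁷ kg/amu = 2.0476e-27 kg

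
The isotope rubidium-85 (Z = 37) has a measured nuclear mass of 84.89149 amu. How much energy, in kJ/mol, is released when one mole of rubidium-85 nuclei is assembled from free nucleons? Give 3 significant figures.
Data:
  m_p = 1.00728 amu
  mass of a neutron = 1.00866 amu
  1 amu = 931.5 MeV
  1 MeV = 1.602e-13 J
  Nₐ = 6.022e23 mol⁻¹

The nucleus contains 37 protons and 85 − 37 = 48 neutrons.
Σm = 37·m_p + 48·m_n = 37.26936 + 48.41568 = 85.68504 amu
Δm = 85.68504 − 84.89149 = 0.79355 amu
Binding energy = Δm·c² = 0.79355 × 931.5 MeV/amu = 739.192 MeV
Per nucleus in joules: 739.192 MeV × 1.602e-13 J/MeV = 1.1842e-10 J
Per mole: 1.1842e-10 J × 6.022e23 mol⁻¹ = 7.1313e+13 J/mol

7.13e+10 kJ/mol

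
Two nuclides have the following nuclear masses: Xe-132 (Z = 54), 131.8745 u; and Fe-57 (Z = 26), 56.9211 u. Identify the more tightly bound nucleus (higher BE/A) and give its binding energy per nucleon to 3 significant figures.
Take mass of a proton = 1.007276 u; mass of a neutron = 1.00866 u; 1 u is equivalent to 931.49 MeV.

Fe-57; 8.77 MeV/nucleon

Xe-132: Σm = 54(1.007276) + 78(1.00866) = 133.068384 u; Δm = 1.193884 u; E_B = 1112.09 MeV; E_B/A = 8.4249 MeV
Fe-57: Σm = 26(1.007276) + 31(1.00866) = 57.457636 u; Δm = 0.536536 u; E_B = 499.78 MeV; E_B/A = 8.768 MeV
Fe-57 has the higher binding energy per nucleon, so it is the more tightly bound nucleus.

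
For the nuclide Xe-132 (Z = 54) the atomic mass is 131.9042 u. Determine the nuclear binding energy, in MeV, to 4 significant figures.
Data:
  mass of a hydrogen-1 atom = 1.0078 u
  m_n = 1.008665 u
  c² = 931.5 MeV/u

With 54 protons and 78 neutrons (A = 132):
Σm = 54·m(¹H) + 78·m_n = 54.4212 + 78.675870 = 133.097070 u
The mass defect is 133.097070 − 131.9042 = 1.192870 u.
Binding energy = Δm·c² = 1.192870 × 931.5 MeV/u = 1111.16 MeV

1111 MeV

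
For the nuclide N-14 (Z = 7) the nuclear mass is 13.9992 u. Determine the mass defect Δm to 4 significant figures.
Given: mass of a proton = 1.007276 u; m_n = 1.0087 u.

0.1126 u

Mass of separated nucleons = 7(1.007276) + 7(1.0087) = 7.050932 + 7.0609 = 14.111832 u
The mass defect is 14.111832 − 13.9992 = 0.112632 u.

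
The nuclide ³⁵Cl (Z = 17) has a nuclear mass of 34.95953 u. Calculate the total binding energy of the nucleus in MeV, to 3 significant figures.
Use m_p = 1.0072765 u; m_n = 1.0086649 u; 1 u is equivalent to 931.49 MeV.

298 MeV

Z = 17, so N = A − Z = 35 − 17 = 18.
Total constituent mass: 17 × 1.0072765 + 18 × 1.0086649 = 35.2796687 u
Δm = 35.2796687 − 34.95953 = 0.3201387 u
Binding energy = Δm·c² = 0.3201387 × 931.49 MeV/u = 298.206 MeV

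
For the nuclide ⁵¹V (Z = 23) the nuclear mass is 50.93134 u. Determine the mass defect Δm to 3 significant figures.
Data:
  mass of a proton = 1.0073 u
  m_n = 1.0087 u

Total constituent mass: 23 × 1.0073 + 28 × 1.0087 = 51.4115 u
Mass defect Δm = 51.4115 − 50.93134 = 0.48016 u

0.480 u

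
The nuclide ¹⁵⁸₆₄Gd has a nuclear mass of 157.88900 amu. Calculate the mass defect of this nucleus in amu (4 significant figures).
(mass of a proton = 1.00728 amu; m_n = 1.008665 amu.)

The nucleus contains 64 protons and 158 − 64 = 94 neutrons.
Total constituent mass: 64 × 1.00728 + 94 × 1.008665 = 159.280430 amu
The mass defect is 159.280430 − 157.88900 = 1.391430 amu.

1.391 amu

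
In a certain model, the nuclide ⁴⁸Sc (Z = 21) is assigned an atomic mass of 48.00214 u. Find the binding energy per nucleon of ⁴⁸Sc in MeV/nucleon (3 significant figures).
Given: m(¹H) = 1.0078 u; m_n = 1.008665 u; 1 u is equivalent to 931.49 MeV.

7.68 MeV/nucleon

The nucleus contains 21 protons and 48 − 21 = 27 neutrons.
Total constituent mass: 21 × 1.0078 + 27 × 1.008665 = 48.397755 u
Mass defect Δm = 48.397755 − 48.00214 = 0.395615 u
Binding energy = Δm·c² = 0.395615 × 931.49 MeV/u = 368.511 MeV
Per nucleon: 368.511 / 48 = 7.677 MeV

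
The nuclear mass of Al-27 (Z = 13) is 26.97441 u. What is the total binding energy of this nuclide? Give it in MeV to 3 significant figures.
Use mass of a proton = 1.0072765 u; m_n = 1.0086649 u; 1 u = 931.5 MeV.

225 MeV

With 13 protons and 14 neutrons (A = 27):
Σm = 13·m_p + 14·m_n = 13.0945945 + 14.1213086 = 27.2159031 u
Δm = 27.2159031 − 26.97441 = 0.2414931 u
Converting to energy: 0.2414931 u × 931.5 MeV/u = 224.951 MeV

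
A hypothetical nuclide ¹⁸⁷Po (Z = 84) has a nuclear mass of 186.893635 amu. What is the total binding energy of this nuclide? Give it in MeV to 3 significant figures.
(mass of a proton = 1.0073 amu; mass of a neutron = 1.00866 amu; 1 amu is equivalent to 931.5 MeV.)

1500 MeV

With 84 protons and 103 neutrons (A = 187):
Mass of separated nucleons = 84(1.0073) + 103(1.00866) = 84.6132 + 103.89198 = 188.50518 amu
Mass defect Δm = 188.50518 − 186.893635 = 1.611545 amu
E_B = 1.611545 × 931.5 = 1501.15 MeV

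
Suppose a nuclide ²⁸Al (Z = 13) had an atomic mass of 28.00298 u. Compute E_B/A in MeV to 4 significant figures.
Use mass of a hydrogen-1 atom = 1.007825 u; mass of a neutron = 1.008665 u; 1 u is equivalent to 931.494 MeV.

Total constituent mass: 13 × 1.007825 + 15 × 1.008665 = 28.231700 u
The mass defect is 28.231700 − 28.00298 = 0.228720 u.
E_B = 0.228720 × 931.494 = 213.051 MeV
BE/A = 213.051 MeV / 28 = 7.609 MeV/nucleon

7.609 MeV/nucleon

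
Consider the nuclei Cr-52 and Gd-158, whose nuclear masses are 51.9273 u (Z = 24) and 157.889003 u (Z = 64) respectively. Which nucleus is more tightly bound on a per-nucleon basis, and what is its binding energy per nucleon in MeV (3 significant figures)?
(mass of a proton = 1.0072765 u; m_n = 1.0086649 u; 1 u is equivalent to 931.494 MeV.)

Cr-52: Σm = 24(1.0072765) + 28(1.0086649) = 52.4172532 u; Δm = 0.4899532 u; E_B = 456.39 MeV; E_B/A = 8.777 MeV
Gd-158: Σm = 64(1.0072765) + 94(1.0086649) = 159.2801966 u; Δm = 1.3911936 u; E_B = 1295.9 MeV; E_B/A = 8.202 MeV
Cr-52 has the higher binding energy per nucleon, so it is the more tightly bound nucleus.

Cr-52; 8.78 MeV/nucleon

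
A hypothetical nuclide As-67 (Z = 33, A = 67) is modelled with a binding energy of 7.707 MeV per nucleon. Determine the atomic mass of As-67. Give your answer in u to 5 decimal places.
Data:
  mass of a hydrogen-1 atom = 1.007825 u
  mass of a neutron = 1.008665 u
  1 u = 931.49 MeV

66.99849 u

Total binding energy = 67 × 7.707 = 516.369 MeV
Mass defect = 516.369 MeV / (931.49 MeV/u) = 0.5543473 u
Constituent mass = 33(1.007825) + 34(1.008665) = 67.552835 u
Atomic mass = 67.552835 − 0.5543473 = 66.9984877 u ≈ 66.99849 u (to 5 decimal places)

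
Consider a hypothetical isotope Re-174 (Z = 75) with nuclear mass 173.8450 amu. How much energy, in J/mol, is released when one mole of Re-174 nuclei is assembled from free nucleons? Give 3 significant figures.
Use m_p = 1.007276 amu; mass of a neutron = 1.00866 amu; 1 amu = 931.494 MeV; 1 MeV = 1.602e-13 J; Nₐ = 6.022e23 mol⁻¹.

1.40e+14 J/mol

Z = 75, so N = A − Z = 174 − 75 = 99.
Mass of separated nucleons = 75(1.007276) + 99(1.00866) = 75.545700 + 99.85734 = 175.403040 amu
Mass defect Δm = 175.403040 − 173.8450 = 1.558040 amu
Converting to energy: 1.558040 amu × 931.494 MeV/amu = 1451.30 MeV
Per nucleus in joules: 1451.30 MeV × 1.602e-13 J/MeV = 2.3250e-10 J
Per mole: 2.3250e-10 J × 6.022e23 mol⁻¹ = 1.4001e+14 J/mol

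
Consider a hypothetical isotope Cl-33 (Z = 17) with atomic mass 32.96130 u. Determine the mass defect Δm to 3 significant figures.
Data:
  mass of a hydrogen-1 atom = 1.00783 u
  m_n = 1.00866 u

Mass of separated nucleons = 17(1.00783) + 16(1.00866) = 17.13311 + 16.13856 = 33.27167 u
Mass defect Δm = 33.27167 − 32.96130 = 0.31037 u

0.310 u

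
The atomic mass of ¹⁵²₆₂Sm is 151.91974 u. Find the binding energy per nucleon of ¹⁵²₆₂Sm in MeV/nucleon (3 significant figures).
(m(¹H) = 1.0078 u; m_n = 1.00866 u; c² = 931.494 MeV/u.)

8.23 MeV/nucleon

The nucleus contains 62 protons and 152 − 62 = 90 neutrons.
Mass of separated nucleons = 62(1.0078) + 90(1.00866) = 62.4836 + 90.77940 = 153.26300 u
The mass defect is 153.26300 − 151.91974 = 1.34326 u.
E_B = 1.34326 × 931.494 = 1251.24 MeV
Per nucleon: 1251.24 / 152 = 8.232 MeV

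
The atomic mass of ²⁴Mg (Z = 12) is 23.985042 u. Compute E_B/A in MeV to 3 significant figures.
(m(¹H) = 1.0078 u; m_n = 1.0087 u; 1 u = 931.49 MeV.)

8.27 MeV/nucleon

With 12 protons and 12 neutrons (A = 24):
Total constituent mass: 12 × 1.0078 + 12 × 1.0087 = 24.1980 u
Δm = 24.1980 − 23.985042 = 0.212958 u
Binding energy = Δm·c² = 0.212958 × 931.49 MeV/u = 198.368 MeV
Per nucleon: 198.368 / 24 = 8.265 MeV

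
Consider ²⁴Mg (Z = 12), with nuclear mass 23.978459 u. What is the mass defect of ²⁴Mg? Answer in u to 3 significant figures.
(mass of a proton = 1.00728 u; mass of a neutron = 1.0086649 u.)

0.213 u

Z = 12, so N = A − Z = 24 − 12 = 12.
Σm = 12·m_p + 12·m_n = 12.08736 + 12.1039788 = 24.1913388 u
Δm = 24.1913388 − 23.978459 = 0.2128798 u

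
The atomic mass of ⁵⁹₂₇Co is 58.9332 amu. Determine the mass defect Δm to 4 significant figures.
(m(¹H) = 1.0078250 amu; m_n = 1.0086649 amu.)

The nucleus contains 27 protons and 59 − 27 = 32 neutrons.
Total constituent mass: 27 × 1.0078250 + 32 × 1.0086649 = 59.4885518 amu
The mass defect is 59.4885518 − 58.9332 = 0.5553518 amu.

0.5554 amu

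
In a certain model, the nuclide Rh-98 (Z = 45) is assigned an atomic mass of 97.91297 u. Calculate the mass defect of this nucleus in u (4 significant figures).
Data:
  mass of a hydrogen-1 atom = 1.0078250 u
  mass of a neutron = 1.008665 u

0.8984 u

Σm = 45·m(¹H) + 53·m_n = 45.3521250 + 53.459245 = 98.8113700 u
Δm = 98.8113700 − 97.91297 = 0.8984000 u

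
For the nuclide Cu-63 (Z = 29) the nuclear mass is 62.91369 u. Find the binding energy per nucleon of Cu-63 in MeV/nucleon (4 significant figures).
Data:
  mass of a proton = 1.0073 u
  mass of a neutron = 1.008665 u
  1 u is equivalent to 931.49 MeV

The nucleus contains 29 protons and 63 − 29 = 34 neutrons.
Total constituent mass: 29 × 1.0073 + 34 × 1.008665 = 63.506310 u
The mass defect is 63.506310 − 62.91369 = 0.592620 u.
Binding energy = Δm·c² = 0.592620 × 931.49 MeV/u = 552.020 MeV
Dividing by A = 63 gives 8.762 MeV per nucleon.

8.762 MeV/nucleon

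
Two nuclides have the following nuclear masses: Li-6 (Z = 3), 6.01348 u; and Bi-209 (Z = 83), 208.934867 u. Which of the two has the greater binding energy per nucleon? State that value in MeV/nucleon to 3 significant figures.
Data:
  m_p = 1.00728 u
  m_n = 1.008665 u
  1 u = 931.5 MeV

Bi-209; 7.85 MeV/nucleon

Li-6: Σm = 3(1.00728) + 3(1.008665) = 6.047835 u; Δm = 0.034355 u; E_B = 32.002 MeV; E_B/A = 5.334 MeV
Bi-209: Σm = 83(1.00728) + 126(1.008665) = 210.696030 u; Δm = 1.761163 u; E_B = 1640.5 MeV; E_B/A = 7.849 MeV
Bi-209 has the higher binding energy per nucleon, so it is the more tightly bound nucleus.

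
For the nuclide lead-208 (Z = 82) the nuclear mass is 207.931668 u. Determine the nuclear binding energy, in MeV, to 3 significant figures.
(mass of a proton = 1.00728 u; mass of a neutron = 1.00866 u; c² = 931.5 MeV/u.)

Σm = 82·m_p + 126·m_n = 82.59696 + 127.09116 = 209.68812 u
Δm = 209.68812 − 207.931668 = 1.756452 u
Binding energy = Δm·c² = 1.756452 × 931.5 MeV/u = 1636.14 MeV

1640 MeV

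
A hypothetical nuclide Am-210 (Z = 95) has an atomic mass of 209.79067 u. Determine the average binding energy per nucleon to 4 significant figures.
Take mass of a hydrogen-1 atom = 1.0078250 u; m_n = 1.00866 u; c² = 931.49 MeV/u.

Mass of separated nucleons = 95(1.0078250) + 115(1.00866) = 95.7433750 + 115.99590 = 211.7392750 u
The mass defect is 211.7392750 − 209.79067 = 1.9486050 u.
E_B = 1.9486050 × 931.49 = 1815.11 MeV
BE/A = 1815.11 MeV / 210 = 8.643 MeV/nucleon

8.643 MeV/nucleon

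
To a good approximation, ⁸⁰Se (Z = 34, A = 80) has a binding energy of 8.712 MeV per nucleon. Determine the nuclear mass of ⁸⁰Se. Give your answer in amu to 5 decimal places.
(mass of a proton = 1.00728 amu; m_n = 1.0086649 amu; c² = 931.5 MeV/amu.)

79.89789 amu

Total binding energy = 80 × 8.712 = 696.960 MeV
Mass defect = 696.960 MeV / (931.5 MeV/amu) = 0.7482126 amu
Constituent mass = 34(1.00728) + 46(1.0086649) = 80.6461054 amu
Nuclear mass = 80.6461054 − 0.7482126 = 79.8978928 amu ≈ 79.89789 amu (to 5 decimal places)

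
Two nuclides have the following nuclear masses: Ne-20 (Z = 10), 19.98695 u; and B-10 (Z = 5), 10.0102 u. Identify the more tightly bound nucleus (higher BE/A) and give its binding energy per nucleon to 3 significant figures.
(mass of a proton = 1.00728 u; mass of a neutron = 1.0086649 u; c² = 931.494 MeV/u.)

Ne-20: Σm = 10(1.00728) + 10(1.0086649) = 20.1594490 u; Δm = 0.1724990 u; E_B = 160.68 MeV; E_B/A = 8.034 MeV
B-10: Σm = 5(1.00728) + 5(1.0086649) = 10.0797245 u; Δm = 0.0695245 u; E_B = 64.762 MeV; E_B/A = 6.476 MeV
Ne-20 has the higher binding energy per nucleon, so it is the more tightly bound nucleus.

Ne-20; 8.03 MeV/nucleon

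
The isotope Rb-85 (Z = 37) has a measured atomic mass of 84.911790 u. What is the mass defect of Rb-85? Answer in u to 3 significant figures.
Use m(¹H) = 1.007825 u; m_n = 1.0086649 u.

0.794 u

Z = 37, so N = A − Z = 85 − 37 = 48.
Mass of separated nucleons = 37(1.007825) + 48(1.0086649) = 37.289525 + 48.4159152 = 85.7054402 u
Δm = 85.7054402 − 84.911790 = 0.7936502 u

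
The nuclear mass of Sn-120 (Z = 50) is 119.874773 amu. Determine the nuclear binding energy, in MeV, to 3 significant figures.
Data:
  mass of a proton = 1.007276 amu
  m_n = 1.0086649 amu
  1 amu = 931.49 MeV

1020 MeV

The nucleus contains 50 protons and 120 − 50 = 70 neutrons.
Σm = 50·m_p + 70·m_n = 50.363800 + 70.6065430 = 120.9703430 amu
Δm = 120.9703430 − 119.874773 = 1.0955700 amu
Converting to energy: 1.0955700 amu × 931.49 MeV/amu = 1020.51 MeV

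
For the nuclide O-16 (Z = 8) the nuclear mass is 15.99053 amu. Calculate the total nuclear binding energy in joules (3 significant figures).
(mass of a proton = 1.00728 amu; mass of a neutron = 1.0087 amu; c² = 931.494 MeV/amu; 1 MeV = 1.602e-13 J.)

The nucleus contains 8 protons and 16 − 8 = 8 neutrons.
Total constituent mass: 8 × 1.00728 + 8 × 1.0087 = 16.12784 amu
The mass defect is 16.12784 − 15.99053 = 0.13731 amu.
Binding energy = Δm·c² = 0.13731 × 931.494 MeV/amu = 127.903 MeV
In joules: 127.903 MeV × 1.602e-13 J/MeV = 2.0490e-11 J

2.05e-11 J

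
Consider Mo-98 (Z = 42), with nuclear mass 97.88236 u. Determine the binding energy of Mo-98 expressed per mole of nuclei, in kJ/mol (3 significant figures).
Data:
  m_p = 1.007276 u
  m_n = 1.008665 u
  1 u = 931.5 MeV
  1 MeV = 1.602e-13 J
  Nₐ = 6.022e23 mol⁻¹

The nucleus contains 42 protons and 98 − 42 = 56 neutrons.
Total constituent mass: 42 × 1.007276 + 56 × 1.008665 = 98.790832 u
The mass defect is 98.790832 − 97.88236 = 0.908472 u.
E_B = 0.908472 × 931.5 = 846.242 MeV
Per nucleus in joules: 846.242 MeV × 1.602e-13 J/MeV = 1.3557e-10 J
Per mole: 1.3557e-10 J × 6.022e23 mol⁻¹ = 8.1640e+13 J/mol

8.16e+10 kJ/mol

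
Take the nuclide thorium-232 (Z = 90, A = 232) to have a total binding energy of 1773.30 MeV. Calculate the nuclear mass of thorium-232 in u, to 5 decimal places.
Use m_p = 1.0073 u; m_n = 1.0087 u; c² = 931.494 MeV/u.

Mass defect = 1773.30 MeV / (931.494 MeV/u) = 1.9037160 u
Constituent mass = 90(1.0073) + 142(1.0087) = 233.8924 u
Nuclear mass = 233.8924 − 1.9037160 = 231.9886840 u ≈ 231.98868 u (to 5 decimal places)

231.98868 u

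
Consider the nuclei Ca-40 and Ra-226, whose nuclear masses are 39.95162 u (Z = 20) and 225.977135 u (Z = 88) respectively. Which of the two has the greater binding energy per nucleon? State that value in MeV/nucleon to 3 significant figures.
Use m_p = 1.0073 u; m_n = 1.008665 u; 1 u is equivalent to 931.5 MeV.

Ca-40; 8.56 MeV/nucleon

Ca-40: Σm = 20(1.0073) + 20(1.008665) = 40.319300 u; Δm = 0.367680 u; E_B = 342.49 MeV; E_B/A = 8.562 MeV
Ra-226: Σm = 88(1.0073) + 138(1.008665) = 227.838170 u; Δm = 1.861035 u; E_B = 1733.6 MeV; E_B/A = 7.671 MeV
Ca-40 has the higher binding energy per nucleon, so it is the more tightly bound nucleus.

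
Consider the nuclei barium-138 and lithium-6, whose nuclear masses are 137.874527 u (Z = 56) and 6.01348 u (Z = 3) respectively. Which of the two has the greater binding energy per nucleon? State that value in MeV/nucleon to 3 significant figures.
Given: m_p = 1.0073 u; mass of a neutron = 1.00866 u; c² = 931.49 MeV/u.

barium-138; 8.40 MeV/nucleon

barium-138: Σm = 56(1.0073) + 82(1.00866) = 139.11892 u; Δm = 1.244393 u; E_B = 1159.14 MeV; E_B/A = 8.400 MeV
lithium-6: Σm = 3(1.0073) + 3(1.00866) = 6.04788 u; Δm = 0.03440 u; E_B = 32.043 MeV; E_B/A = 5.341 MeV
barium-138 has the higher binding energy per nucleon, so it is the more tightly bound nucleus.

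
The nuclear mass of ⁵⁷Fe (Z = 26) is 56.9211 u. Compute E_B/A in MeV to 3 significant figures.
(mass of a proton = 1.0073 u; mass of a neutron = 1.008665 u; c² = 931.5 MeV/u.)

Z = 26, so N = A − Z = 57 − 26 = 31.
Mass of separated nucleons = 26(1.0073) + 31(1.008665) = 26.1898 + 31.268615 = 57.458415 u
Mass defect Δm = 57.458415 − 56.9211 = 0.537315 u
E_B = 0.537315 × 931.5 = 500.509 MeV
Dividing by A = 57 gives 8.781 MeV per nucleon.

8.78 MeV/nucleon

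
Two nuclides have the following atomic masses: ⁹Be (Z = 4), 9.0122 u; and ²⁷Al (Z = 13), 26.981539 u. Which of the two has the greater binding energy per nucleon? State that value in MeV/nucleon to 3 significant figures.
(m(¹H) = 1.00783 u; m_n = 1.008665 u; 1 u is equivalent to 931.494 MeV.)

²⁷Al; 8.33 MeV/nucleon

⁹Be: Σm = 4(1.00783) + 5(1.008665) = 9.074645 u; Δm = 0.062445 u; E_B = 58.167 MeV; E_B/A = 6.463 MeV
²⁷Al: Σm = 13(1.00783) + 14(1.008665) = 27.223100 u; Δm = 0.241561 u; E_B = 225.01 MeV; E_B/A = 8.334 MeV
²⁷Al has the higher binding energy per nucleon, so it is the more tightly bound nucleus.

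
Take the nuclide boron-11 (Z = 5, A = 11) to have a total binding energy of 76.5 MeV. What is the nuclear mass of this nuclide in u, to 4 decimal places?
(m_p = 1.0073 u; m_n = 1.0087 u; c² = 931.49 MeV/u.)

Mass defect = 76.5 MeV / (931.49 MeV/u) = 0.082126 u
Constituent mass = 5(1.0073) + 6(1.0087) = 11.0887 u
Nuclear mass = 11.0887 − 0.082126 = 11.006574 u ≈ 11.0066 u (to 4 decimal places)

11.0066 u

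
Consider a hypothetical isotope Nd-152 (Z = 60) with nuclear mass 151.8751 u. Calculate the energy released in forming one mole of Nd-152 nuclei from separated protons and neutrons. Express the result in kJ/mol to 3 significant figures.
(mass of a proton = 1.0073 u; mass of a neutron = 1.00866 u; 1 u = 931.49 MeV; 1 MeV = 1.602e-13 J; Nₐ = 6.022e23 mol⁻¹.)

Σm = 60·m_p + 92·m_n = 60.4380 + 92.79672 = 153.23472 u
The mass defect is 153.23472 − 151.8751 = 1.35962 u.
E_B = 1.35962 × 931.49 = 1266.47 MeV
Per nucleus in joules: 1266.47 MeV × 1.602e-13 J/MeV = 2.0289e-10 J
Per mole: 2.0289e-10 J × 6.022e23 mol⁻¹ = 1.2218e+14 J/mol

1.22e+11 kJ/mol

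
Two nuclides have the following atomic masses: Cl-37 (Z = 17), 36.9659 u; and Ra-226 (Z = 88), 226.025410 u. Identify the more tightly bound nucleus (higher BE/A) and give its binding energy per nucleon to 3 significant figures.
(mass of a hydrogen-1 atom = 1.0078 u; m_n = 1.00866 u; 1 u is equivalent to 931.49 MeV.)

Cl-37; 8.56 MeV/nucleon

Cl-37: Σm = 17(1.0078) + 20(1.00866) = 37.30580 u; Δm = 0.33990 u; E_B = 316.61 MeV; E_B/A = 8.557 MeV
Ra-226: Σm = 88(1.0078) + 138(1.00866) = 227.88148 u; Δm = 1.856070 u; E_B = 1728.9 MeV; E_B/A = 7.650 MeV
Cl-37 has the higher binding energy per nucleon, so it is the more tightly bound nucleus.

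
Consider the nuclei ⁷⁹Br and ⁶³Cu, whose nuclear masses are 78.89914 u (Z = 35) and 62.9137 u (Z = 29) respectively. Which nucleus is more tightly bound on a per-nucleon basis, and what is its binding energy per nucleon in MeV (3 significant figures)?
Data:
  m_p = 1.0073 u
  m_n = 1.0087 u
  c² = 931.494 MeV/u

⁷⁹Br: Σm = 35(1.0073) + 44(1.0087) = 79.6383 u; Δm = 0.73916 u; E_B = 688.52 MeV; E_B/A = 8.715 MeV
⁶³Cu: Σm = 29(1.0073) + 34(1.0087) = 63.5075 u; Δm = 0.5938 u; E_B = 553.12 MeV; E_B/A = 8.780 MeV
⁶³Cu has the higher binding energy per nucleon, so it is the more tightly bound nucleus.

⁶³Cu; 8.78 MeV/nucleon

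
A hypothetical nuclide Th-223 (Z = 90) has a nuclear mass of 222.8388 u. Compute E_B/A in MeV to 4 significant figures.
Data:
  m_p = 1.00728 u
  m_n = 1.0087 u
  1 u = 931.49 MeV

Z = 90, so N = A − Z = 223 − 90 = 133.
Total constituent mass: 90 × 1.00728 + 133 × 1.0087 = 224.81230 u
The mass defect is 224.81230 − 222.8388 = 1.97350 u.
Binding energy = Δm·c² = 1.97350 × 931.49 MeV/u = 1838.30 MeV
Per nucleon: 1838.30 / 223 = 8.243 MeV

8.243 MeV/nucleon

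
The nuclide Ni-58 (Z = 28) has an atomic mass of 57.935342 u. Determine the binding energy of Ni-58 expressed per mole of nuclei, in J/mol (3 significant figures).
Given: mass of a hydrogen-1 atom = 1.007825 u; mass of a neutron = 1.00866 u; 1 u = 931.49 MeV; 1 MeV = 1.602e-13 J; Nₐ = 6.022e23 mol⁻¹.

4.88e+13 J/mol

The nucleus contains 28 protons and 58 − 28 = 30 neutrons.
Σm = 28·m(¹H) + 30·m_n = 28.219100 + 30.25980 = 58.478900 u
The mass defect is 58.478900 − 57.935342 = 0.543558 u.
Binding energy = Δm·c² = 0.543558 × 931.49 MeV/u = 506.319 MeV
Per nucleus in joules: 506.319 MeV × 1.602e-13 J/MeV = 8.1112e-11 J
Per mole: 8.1112e-11 J × 6.022e23 mol⁻¹ = 4.8846e+13 J/mol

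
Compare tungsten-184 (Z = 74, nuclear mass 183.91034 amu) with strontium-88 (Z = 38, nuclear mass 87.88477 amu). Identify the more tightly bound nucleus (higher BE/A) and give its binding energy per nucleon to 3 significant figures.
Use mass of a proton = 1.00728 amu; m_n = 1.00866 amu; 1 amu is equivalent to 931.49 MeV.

tungsten-184: Σm = 74(1.00728) + 110(1.00866) = 185.49132 amu; Δm = 1.58098 amu; E_B = 1472.7 MeV; E_B/A = 8.004 MeV
strontium-88: Σm = 38(1.00728) + 50(1.00866) = 88.70964 amu; Δm = 0.82487 amu; E_B = 768.36 MeV; E_B/A = 8.731 MeV
strontium-88 has the higher binding energy per nucleon, so it is the more tightly bound nucleus.

strontium-88; 8.73 MeV/nucleon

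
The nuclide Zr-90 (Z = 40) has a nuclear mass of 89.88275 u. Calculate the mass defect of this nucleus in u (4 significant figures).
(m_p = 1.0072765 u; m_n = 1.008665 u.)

Z = 40, so N = A − Z = 90 − 40 = 50.
Mass of separated nucleons = 40(1.0072765) + 50(1.008665) = 40.2910600 + 50.433250 = 90.7243100 u
The mass defect is 90.7243100 − 89.88275 = 0.8415600 u.

0.8416 u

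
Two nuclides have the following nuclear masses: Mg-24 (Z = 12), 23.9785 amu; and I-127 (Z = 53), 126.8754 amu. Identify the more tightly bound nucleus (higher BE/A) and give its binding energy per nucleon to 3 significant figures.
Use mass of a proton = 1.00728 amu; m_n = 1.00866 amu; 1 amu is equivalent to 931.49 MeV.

I-127; 8.44 MeV/nucleon

Mg-24: Σm = 12(1.00728) + 12(1.00866) = 24.19128 amu; Δm = 0.21278 amu; E_B = 198.20 MeV; E_B/A = 8.258 MeV
I-127: Σm = 53(1.00728) + 74(1.00866) = 128.02668 amu; Δm = 1.15128 amu; E_B = 1072.4 MeV; E_B/A = 8.444 MeV
I-127 has the higher binding energy per nucleon, so it is the more tightly bound nucleus.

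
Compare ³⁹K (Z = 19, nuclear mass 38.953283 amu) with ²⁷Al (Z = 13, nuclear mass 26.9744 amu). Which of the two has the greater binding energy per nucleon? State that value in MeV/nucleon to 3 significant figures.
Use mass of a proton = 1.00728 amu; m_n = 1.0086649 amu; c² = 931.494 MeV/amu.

³⁹K; 8.56 MeV/nucleon

³⁹K: Σm = 19(1.00728) + 20(1.0086649) = 39.3116180 amu; Δm = 0.3583350 amu; E_B = 333.79 MeV; E_B/A = 8.559 MeV
²⁷Al: Σm = 13(1.00728) + 14(1.0086649) = 27.2159486 amu; Δm = 0.2415486 amu; E_B = 225.00 MeV; E_B/A = 8.333 MeV
³⁹K has the higher binding energy per nucleon, so it is the more tightly bound nucleus.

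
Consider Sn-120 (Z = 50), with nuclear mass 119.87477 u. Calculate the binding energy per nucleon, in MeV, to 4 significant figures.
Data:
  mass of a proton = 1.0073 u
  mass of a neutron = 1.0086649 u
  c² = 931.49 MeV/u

8.514 MeV/nucleon

The nucleus contains 50 protons and 120 − 50 = 70 neutrons.
Total constituent mass: 50 × 1.0073 + 70 × 1.0086649 = 120.9715430 u
Δm = 120.9715430 − 119.87477 = 1.0967730 u
Converting to energy: 1.0967730 u × 931.49 MeV/u = 1021.63 MeV
BE/A = 1021.63 MeV / 120 = 8.514 MeV/nucleon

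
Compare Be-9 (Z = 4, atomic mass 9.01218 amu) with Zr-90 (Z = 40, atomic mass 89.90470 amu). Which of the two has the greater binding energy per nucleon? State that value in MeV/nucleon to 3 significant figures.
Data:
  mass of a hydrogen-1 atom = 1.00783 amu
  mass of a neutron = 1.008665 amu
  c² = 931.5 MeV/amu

Zr-90; 8.71 MeV/nucleon

Be-9: Σm = 4(1.00783) + 5(1.008665) = 9.074645 amu; Δm = 0.062465 amu; E_B = 58.186 MeV; E_B/A = 6.465 MeV
Zr-90: Σm = 40(1.00783) + 50(1.008665) = 90.746450 amu; Δm = 0.841750 amu; E_B = 784.09 MeV; E_B/A = 8.712 MeV
Zr-90 has the higher binding energy per nucleon, so it is the more tightly bound nucleus.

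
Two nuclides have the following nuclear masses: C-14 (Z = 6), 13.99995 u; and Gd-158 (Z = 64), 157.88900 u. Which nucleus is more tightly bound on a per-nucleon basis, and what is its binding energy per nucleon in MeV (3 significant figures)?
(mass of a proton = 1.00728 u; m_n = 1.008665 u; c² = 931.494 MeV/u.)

Gd-158; 8.20 MeV/nucleon

C-14: Σm = 6(1.00728) + 8(1.008665) = 14.113000 u; Δm = 0.113050 u; E_B = 105.31 MeV; E_B/A = 7.522 MeV
Gd-158: Σm = 64(1.00728) + 94(1.008665) = 159.280430 u; Δm = 1.391430 u; E_B = 1296.1 MeV; E_B/A = 8.203 MeV
Gd-158 has the higher binding energy per nucleon, so it is the more tightly bound nucleus.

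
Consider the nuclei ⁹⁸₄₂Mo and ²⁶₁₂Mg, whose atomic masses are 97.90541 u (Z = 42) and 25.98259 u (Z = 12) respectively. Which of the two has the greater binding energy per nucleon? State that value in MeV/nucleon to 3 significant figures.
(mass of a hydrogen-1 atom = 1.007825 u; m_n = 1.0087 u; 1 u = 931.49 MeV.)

⁹⁸₄₂Mo: Σm = 42(1.007825) + 56(1.0087) = 98.815850 u; Δm = 0.910440 u; E_B = 848.07 MeV; E_B/A = 8.654 MeV
²⁶₁₂Mg: Σm = 12(1.007825) + 14(1.0087) = 26.215700 u; Δm = 0.233110 u; E_B = 217.14 MeV; E_B/A = 8.352 MeV
⁹⁸₄₂Mo has the higher binding energy per nucleon, so it is the more tightly bound nucleus.

⁹⁸₄₂Mo; 8.65 MeV/nucleon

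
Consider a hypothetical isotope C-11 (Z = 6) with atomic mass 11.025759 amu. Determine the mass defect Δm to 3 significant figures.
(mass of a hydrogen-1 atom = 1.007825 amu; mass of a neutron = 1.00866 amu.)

Z = 6, so N = A − Z = 11 − 6 = 5.
Σm = 6·m(¹H) + 5·m_n = 6.046950 + 5.04330 = 11.090250 amu
Mass defect Δm = 11.090250 − 11.025759 = 0.064491 amu

0.0645 amu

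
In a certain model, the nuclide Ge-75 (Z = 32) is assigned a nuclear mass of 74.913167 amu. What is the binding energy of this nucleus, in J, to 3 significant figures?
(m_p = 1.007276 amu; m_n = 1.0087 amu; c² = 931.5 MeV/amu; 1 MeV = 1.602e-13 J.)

Total constituent mass: 32 × 1.007276 + 43 × 1.0087 = 75.606932 amu
Δm = 75.606932 − 74.913167 = 0.693765 amu
Converting to energy: 0.693765 amu × 931.5 MeV/amu = 646.242 MeV
In joules: 646.242 MeV × 1.602e-13 J/MeV = 1.0353e-10 J

1.04e-10 J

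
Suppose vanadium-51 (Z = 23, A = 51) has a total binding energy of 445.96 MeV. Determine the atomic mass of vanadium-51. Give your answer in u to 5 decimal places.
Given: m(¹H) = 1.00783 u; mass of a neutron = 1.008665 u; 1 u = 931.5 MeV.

Mass defect = 445.96 MeV / (931.5 MeV/u) = 0.4787547 u
Constituent mass = 23(1.00783) + 28(1.008665) = 51.422710 u
Atomic mass = 51.422710 − 0.4787547 = 50.9439553 u ≈ 50.94396 u (to 5 decimal places)

50.94396 u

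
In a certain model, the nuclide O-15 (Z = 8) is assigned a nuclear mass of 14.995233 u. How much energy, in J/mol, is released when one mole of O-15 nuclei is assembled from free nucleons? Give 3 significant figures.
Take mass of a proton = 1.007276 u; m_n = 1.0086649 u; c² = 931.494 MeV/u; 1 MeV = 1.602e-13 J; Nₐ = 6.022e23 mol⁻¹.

Σm = 8·m_p + 7·m_n = 8.058208 + 7.0606543 = 15.1188623 u
Mass defect Δm = 15.1188623 − 14.995233 = 0.1236293 u
Converting to energy: 0.1236293 u × 931.494 MeV/u = 115.160 MeV
Per nucleus in joules: 115.160 MeV × 1.602e-13 J/MeV = 1.8449e-11 J
Per mole: 1.8449e-11 J × 6.022e23 mol⁻¹ = 1.1110e+13 J/mol

1.11e+13 J/mol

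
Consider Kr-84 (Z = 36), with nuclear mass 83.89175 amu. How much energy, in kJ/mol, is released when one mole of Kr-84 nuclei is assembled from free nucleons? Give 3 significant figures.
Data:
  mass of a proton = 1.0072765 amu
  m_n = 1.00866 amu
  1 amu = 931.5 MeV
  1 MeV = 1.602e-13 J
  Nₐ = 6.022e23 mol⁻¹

7.06e+10 kJ/mol

Σm = 36·m_p + 48·m_n = 36.2619540 + 48.41568 = 84.6776340 amu
The mass defect is 84.6776340 − 83.89175 = 0.7858840 amu.
Converting to energy: 0.7858840 amu × 931.5 MeV/amu = 732.051 MeV
Per nucleus in joules: 732.051 MeV × 1.602e-13 J/MeV = 1.1727e-10 J
Per mole: 1.1727e-10 J × 6.022e23 mol⁻¹ = 7.0620e+13 J/mol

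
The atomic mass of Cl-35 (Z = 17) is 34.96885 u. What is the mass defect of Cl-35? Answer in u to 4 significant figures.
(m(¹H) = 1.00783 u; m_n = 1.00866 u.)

The nucleus contains 17 protons and 35 − 17 = 18 neutrons.
Total constituent mass: 17 × 1.00783 + 18 × 1.00866 = 35.28899 u
The mass defect is 35.28899 − 34.96885 = 0.32014 u.

0.3201 u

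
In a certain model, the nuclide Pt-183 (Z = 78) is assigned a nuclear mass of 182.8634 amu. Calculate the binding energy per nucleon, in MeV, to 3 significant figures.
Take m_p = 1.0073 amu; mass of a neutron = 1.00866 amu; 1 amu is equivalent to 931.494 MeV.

8.22 MeV/nucleon

The nucleus contains 78 protons and 183 − 78 = 105 neutrons.
Mass of separated nucleons = 78(1.0073) + 105(1.00866) = 78.5694 + 105.90930 = 184.47870 amu
Mass defect Δm = 184.47870 − 182.8634 = 1.61530 amu
E_B = 1.61530 × 931.494 = 1504.64 MeV
Dividing by A = 183 gives 8.222 MeV per nucleon.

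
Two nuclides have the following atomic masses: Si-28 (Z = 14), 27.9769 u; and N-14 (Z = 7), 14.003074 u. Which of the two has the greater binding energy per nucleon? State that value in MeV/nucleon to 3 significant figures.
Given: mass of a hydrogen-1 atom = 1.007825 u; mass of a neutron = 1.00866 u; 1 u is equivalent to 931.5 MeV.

Si-28: Σm = 14(1.007825) + 14(1.00866) = 28.230790 u; Δm = 0.253890 u; E_B = 236.50 MeV; E_B/A = 8.446 MeV
N-14: Σm = 7(1.007825) + 7(1.00866) = 14.115395 u; Δm = 0.112321 u; E_B = 104.627 MeV; E_B/A = 7.473 MeV
Si-28 has the higher binding energy per nucleon, so it is the more tightly bound nucleus.

Si-28; 8.45 MeV/nucleon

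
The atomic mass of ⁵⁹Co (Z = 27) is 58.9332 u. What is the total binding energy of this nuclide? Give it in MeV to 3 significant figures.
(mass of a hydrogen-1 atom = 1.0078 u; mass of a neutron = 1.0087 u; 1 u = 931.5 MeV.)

Z = 27, so N = A − Z = 59 − 27 = 32.
Total constituent mass: 27 × 1.0078 + 32 × 1.0087 = 59.4890 u
Mass defect Δm = 59.4890 − 58.9332 = 0.5558 u
Converting to energy: 0.5558 u × 931.5 MeV/u = 517.728 MeV

518 MeV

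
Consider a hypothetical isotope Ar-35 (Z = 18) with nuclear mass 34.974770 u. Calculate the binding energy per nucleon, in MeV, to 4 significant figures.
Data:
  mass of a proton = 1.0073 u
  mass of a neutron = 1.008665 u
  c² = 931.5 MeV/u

Mass of separated nucleons = 18(1.0073) + 17(1.008665) = 18.1314 + 17.147305 = 35.278705 u
The mass defect is 35.278705 − 34.974770 = 0.303935 u.
Converting to energy: 0.303935 u × 931.5 MeV/u = 283.115 MeV
BE/A = 283.115 MeV / 35 = 8.089 MeV/nucleon

8.089 MeV/nucleon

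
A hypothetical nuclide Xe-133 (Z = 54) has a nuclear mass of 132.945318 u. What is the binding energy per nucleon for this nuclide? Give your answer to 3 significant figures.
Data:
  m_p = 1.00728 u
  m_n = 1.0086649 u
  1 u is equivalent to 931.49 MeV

Total constituent mass: 54 × 1.00728 + 79 × 1.0086649 = 134.0776471 u
The mass defect is 134.0776471 − 132.945318 = 1.1323291 u.
E_B = 1.1323291 × 931.49 = 1054.75 MeV
Per nucleon: 1054.75 / 133 = 7.930 MeV

7.93 MeV/nucleon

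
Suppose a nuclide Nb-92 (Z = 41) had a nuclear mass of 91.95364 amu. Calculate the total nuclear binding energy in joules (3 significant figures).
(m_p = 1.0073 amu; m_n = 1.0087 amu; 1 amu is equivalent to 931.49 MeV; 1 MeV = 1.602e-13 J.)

1.18e-10 J

Mass of separated nucleons = 41(1.0073) + 51(1.0087) = 41.2993 + 51.4437 = 92.7430 amu
The mass defect is 92.7430 − 91.95364 = 0.78936 amu.
Binding energy = Δm·c² = 0.78936 × 931.49 MeV/amu = 735.281 MeV
In joules: 735.281 MeV × 1.602e-13 J/MeV = 1.1779e-10 J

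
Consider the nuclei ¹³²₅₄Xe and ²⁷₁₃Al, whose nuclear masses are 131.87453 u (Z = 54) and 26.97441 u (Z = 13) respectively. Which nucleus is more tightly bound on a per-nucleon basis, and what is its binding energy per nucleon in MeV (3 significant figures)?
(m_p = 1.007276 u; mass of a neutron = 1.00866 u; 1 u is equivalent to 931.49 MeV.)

¹³²₅₄Xe; 8.42 MeV/nucleon

¹³²₅₄Xe: Σm = 54(1.007276) + 78(1.00866) = 133.068384 u; Δm = 1.193854 u; E_B = 1112.06 MeV; E_B/A = 8.4247 MeV
²⁷₁₃Al: Σm = 13(1.007276) + 14(1.00866) = 27.215828 u; Δm = 0.241418 u; E_B = 224.88 MeV; E_B/A = 8.329 MeV
¹³²₅₄Xe has the higher binding energy per nucleon, so it is the more tightly bound nucleus.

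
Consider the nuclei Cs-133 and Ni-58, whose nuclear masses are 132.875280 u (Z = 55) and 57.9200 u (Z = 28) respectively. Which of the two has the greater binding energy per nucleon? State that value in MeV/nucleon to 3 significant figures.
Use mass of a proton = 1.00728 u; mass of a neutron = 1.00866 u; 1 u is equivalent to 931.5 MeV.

Cs-133: Σm = 55(1.00728) + 78(1.00866) = 134.07588 u; Δm = 1.200600 u; E_B = 1118.4 MeV; E_B/A = 8.409 MeV
Ni-58: Σm = 28(1.00728) + 30(1.00866) = 58.46364 u; Δm = 0.54364 u; E_B = 506.40 MeV; E_B/A = 8.731 MeV
Ni-58 has the higher binding energy per nucleon, so it is the more tightly bound nucleus.

Ni-58; 8.73 MeV/nucleon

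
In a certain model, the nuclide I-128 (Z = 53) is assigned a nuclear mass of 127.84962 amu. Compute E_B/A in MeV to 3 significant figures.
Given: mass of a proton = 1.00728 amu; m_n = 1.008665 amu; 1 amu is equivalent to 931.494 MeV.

8.63 MeV/nucleon

Z = 53, so N = A − Z = 128 − 53 = 75.
Total constituent mass: 53 × 1.00728 + 75 × 1.008665 = 129.035715 amu
Mass defect Δm = 129.035715 − 127.84962 = 1.186095 amu
Converting to energy: 1.186095 amu × 931.494 MeV/amu = 1104.84 MeV
Dividing by A = 128 gives 8.632 MeV per nucleon.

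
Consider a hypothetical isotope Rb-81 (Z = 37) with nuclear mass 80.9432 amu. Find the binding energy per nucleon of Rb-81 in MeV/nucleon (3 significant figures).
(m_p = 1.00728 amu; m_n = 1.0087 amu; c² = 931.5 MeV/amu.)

Mass of separated nucleons = 37(1.00728) + 44(1.0087) = 37.26936 + 44.3828 = 81.65216 amu
The mass defect is 81.65216 − 80.9432 = 0.70896 amu.
Binding energy = Δm·c² = 0.70896 × 931.5 MeV/amu = 660.396 MeV
Dividing by A = 81 gives 8.153 MeV per nucleon.

8.15 MeV/nucleon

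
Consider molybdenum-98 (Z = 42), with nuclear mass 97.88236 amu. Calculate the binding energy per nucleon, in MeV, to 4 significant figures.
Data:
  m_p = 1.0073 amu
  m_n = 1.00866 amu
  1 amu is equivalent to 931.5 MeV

The nucleus contains 42 protons and 98 − 42 = 56 neutrons.
Total constituent mass: 42 × 1.0073 + 56 × 1.00866 = 98.79156 amu
Δm = 98.79156 − 97.88236 = 0.90920 amu
Binding energy = Δm·c² = 0.90920 × 931.5 MeV/amu = 846.920 MeV
Per nucleon: 846.920 / 98 = 8.642 MeV

8.642 MeV/nucleon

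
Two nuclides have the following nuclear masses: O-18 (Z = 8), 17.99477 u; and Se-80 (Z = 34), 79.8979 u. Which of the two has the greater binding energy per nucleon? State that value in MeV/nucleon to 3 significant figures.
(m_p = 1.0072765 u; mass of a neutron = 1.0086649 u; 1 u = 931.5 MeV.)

Se-80; 8.71 MeV/nucleon

O-18: Σm = 8(1.0072765) + 10(1.0086649) = 18.1448610 u; Δm = 0.1500910 u; E_B = 139.81 MeV; E_B/A = 7.767 MeV
Se-80: Σm = 34(1.0072765) + 46(1.0086649) = 80.6459864 u; Δm = 0.7480864 u; E_B = 696.84 MeV; E_B/A = 8.711 MeV
Se-80 has the higher binding energy per nucleon, so it is the more tightly bound nucleus.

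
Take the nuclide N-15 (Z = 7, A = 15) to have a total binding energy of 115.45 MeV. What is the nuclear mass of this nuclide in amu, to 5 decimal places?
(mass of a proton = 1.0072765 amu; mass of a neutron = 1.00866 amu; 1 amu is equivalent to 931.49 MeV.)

14.99627 amu

Mass defect = 115.45 MeV / (931.49 MeV/amu) = 0.1239412 amu
Constituent mass = 7(1.0072765) + 8(1.00866) = 15.1202155 amu
Nuclear mass = 15.1202155 − 0.1239412 = 14.9962743 amu ≈ 14.99627 amu (to 5 decimal places)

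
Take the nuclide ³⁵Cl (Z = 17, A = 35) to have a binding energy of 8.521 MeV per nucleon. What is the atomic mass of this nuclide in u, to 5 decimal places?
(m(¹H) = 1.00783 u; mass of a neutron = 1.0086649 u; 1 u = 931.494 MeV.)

34.96891 u

Total binding energy = 35 × 8.521 = 298.235 MeV
Mass defect = 298.235 MeV / (931.494 MeV/u) = 0.3201685 u
Constituent mass = 17(1.00783) + 18(1.0086649) = 35.2890782 u
Atomic mass = 35.2890782 − 0.3201685 = 34.9689097 u ≈ 34.96891 u (to 5 decimal places)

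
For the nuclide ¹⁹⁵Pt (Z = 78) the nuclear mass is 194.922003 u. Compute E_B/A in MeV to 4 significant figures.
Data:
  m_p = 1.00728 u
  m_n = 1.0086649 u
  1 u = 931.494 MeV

The nucleus contains 78 protons and 195 − 78 = 117 neutrons.
Total constituent mass: 78 × 1.00728 + 117 × 1.0086649 = 196.5816333 u
Mass defect Δm = 196.5816333 − 194.922003 = 1.6596303 u
E_B = 1.6596303 × 931.494 = 1545.94 MeV
Dividing by A = 195 gives 7.928 MeV per nucleon.

7.928 MeV/nucleon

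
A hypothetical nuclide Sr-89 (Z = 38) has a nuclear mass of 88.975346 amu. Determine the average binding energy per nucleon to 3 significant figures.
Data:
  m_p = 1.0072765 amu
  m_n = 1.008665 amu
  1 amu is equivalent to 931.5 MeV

7.78 MeV/nucleon

The nucleus contains 38 protons and 89 − 38 = 51 neutrons.
Total constituent mass: 38 × 1.0072765 + 51 × 1.008665 = 89.7184220 amu
Δm = 89.7184220 − 88.975346 = 0.7430760 amu
E_B = 0.7430760 × 931.5 = 692.175 MeV
BE/A = 692.175 MeV / 89 = 7.777 MeV/nucleon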